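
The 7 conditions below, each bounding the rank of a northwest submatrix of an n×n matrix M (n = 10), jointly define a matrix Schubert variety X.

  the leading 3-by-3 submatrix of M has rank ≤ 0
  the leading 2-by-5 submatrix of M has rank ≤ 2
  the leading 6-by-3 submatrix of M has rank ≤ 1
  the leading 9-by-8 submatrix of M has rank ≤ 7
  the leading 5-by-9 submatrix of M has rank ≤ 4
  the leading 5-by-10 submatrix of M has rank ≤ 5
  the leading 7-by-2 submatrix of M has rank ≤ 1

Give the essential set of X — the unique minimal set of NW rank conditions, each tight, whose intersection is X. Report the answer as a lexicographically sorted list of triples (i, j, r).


The tightest implied rank at each (i,j), from the 7 conditions:

  R[1]: 0 0 0 1 1 1 1 1 1 1
  R[2]: 0 0 0 1 2 2 2 2 2 2
  R[3]: 0 0 0 1 2 3 3 3 3 3
  R[4]: 1 1 1 2 3 4 4 4 4 4
  R[5]: 1 1 1 2 3 4 4 4 4 5
  R[6]: 1 1 1 2 3 4 5 5 5 6
  R[7]: 1 1 2 3 4 5 6 6 6 7
  R[8]: 1 2 3 4 5 6 7 7 7 8
  R[9]: 1 2 3 4 5 6 7 7 8 9
  R[10]: 1 2 3 4 5 6 7 8 9 10

hence w(1..10) = (4, 5, 6, 1, 10, 7, 3, 2, 9, 8).

|D(w)|=18, |Ess(w)|=5:

[(3, 3, 0), (5, 9, 4), (6, 3, 1), (7, 2, 1), (9, 8, 7)]


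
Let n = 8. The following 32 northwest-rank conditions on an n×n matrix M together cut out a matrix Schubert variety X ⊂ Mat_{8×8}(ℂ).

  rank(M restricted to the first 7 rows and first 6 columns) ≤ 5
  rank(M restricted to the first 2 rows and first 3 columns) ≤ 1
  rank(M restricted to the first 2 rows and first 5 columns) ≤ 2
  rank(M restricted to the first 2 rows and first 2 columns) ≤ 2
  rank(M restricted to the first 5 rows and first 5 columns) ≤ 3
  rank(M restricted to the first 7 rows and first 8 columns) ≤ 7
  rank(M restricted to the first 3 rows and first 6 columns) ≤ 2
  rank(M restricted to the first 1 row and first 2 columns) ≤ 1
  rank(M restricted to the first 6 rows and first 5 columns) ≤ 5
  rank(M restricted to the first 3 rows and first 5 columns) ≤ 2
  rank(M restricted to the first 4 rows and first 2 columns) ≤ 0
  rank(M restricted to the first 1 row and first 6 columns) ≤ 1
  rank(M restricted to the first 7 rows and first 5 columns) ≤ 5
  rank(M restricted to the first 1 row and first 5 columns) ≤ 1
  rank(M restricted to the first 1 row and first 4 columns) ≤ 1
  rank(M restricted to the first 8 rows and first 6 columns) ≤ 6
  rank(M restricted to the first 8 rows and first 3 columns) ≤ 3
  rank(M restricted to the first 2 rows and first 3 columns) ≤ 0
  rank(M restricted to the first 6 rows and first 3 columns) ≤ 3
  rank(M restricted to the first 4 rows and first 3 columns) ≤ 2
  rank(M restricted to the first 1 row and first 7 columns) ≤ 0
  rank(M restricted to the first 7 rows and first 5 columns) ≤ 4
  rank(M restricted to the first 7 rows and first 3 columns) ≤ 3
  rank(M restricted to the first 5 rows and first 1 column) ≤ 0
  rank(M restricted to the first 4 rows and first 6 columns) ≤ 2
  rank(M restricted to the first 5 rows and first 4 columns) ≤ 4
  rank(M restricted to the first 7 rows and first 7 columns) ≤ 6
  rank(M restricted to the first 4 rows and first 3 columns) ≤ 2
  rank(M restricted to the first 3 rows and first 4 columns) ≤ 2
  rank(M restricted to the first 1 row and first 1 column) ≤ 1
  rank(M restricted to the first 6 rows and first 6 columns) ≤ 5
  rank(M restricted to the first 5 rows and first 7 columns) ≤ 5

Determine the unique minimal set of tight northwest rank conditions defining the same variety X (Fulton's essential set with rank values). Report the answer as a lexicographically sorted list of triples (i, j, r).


Recovering R(i,j) via the rank-extension bound from the 32 conditions:

  row 1: 0  0  0  0  0  0  0  1
  row 2: 0  0  0  1  1  1  1  2
  row 3: 0  0  1  2  2  2  2  3
  row 4: 0  0  1  2  2  2  3  4
  row 5: 0  1  2  3  3  3  4  5
  row 6: 1  2  3  4  4  4  5  6
  row 7: 1  2  3  4  4  5  6  7
  row 8: 1  2  3  4  5  6  7  8

giving w = (8, 4, 3, 7, 2, 1, 6, 5) via Δ²R.

ℓ(w)=18; the 6 essential cells (i,j,r):

[(1, 7, 0), (2, 3, 0), (4, 2, 0), (4, 6, 2), (5, 1, 0), (7, 5, 4)]


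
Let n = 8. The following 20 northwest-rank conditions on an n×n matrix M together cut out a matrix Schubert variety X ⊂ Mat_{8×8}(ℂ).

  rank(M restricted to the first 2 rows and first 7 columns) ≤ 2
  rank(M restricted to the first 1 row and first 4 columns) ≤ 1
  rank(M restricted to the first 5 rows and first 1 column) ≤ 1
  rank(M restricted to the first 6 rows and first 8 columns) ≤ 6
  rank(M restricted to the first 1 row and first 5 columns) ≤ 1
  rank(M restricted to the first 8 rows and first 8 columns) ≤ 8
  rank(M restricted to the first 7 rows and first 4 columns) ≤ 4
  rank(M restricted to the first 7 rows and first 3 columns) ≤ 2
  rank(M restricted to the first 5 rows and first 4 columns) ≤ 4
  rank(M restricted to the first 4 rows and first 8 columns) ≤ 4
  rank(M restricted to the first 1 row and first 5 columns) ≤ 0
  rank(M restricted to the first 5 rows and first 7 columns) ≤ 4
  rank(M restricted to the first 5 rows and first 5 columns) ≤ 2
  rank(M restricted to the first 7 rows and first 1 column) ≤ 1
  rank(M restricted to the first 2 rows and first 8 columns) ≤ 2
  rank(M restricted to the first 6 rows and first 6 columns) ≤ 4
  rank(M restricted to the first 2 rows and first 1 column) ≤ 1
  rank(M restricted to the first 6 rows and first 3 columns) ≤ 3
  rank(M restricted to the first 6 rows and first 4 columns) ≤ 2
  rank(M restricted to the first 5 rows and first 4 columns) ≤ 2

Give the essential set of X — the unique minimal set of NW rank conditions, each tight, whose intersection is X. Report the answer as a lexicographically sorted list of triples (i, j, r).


Computing R[i][j] = min implied NW-rank bound (n=8, 20 conditions):

  i=1: 0 0 0 0 0 1 1 1
  i=2: 1 1 1 1 1 2 2 2
  i=3: 1 2 2 2 2 3 3 3
  i=4: 1 2 2 2 2 3 4 4
  i=5: 1 2 2 2 2 3 4 5
  i=6: 1 2 2 2 3 4 5 6
  i=7: 1 2 2 3 4 5 6 7
  i=8: 1 2 3 4 5 6 7 8

hence w(1..8) = (6, 1, 2, 7, 8, 5, 4, 3).

D(w) has 14 cells with 4 SE-corners; essential set:

[(1, 5, 0), (5, 5, 2), (6, 4, 2), (7, 3, 2)]


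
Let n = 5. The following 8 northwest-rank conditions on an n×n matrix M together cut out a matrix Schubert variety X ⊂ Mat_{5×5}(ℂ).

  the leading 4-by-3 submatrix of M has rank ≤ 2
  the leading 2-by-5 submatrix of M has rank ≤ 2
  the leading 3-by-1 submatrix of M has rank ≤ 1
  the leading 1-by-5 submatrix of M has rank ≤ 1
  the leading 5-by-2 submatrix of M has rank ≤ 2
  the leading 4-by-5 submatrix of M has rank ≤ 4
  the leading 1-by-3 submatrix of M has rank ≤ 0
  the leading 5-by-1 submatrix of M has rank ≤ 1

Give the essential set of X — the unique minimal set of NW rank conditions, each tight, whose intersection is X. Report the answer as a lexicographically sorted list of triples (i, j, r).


Computing R[i][j] = min implied NW-rank bound (n=5, 8 conditions):

  i=1: 0 | 0 | 0 | 1 | 1
  i=2: 1 | 1 | 1 | 2 | 2
  i=3: 1 | 2 | 2 | 3 | 3
  i=4: 1 | 2 | 2 | 3 | 4
  i=5: 1 | 2 | 3 | 4 | 5

reading off 1-entries of Δ²R: w = (4, 1, 2, 5, 3).

Fulton essential set (2 of the 4 Rothe cells):

[(1, 3, 0), (4, 3, 2)]


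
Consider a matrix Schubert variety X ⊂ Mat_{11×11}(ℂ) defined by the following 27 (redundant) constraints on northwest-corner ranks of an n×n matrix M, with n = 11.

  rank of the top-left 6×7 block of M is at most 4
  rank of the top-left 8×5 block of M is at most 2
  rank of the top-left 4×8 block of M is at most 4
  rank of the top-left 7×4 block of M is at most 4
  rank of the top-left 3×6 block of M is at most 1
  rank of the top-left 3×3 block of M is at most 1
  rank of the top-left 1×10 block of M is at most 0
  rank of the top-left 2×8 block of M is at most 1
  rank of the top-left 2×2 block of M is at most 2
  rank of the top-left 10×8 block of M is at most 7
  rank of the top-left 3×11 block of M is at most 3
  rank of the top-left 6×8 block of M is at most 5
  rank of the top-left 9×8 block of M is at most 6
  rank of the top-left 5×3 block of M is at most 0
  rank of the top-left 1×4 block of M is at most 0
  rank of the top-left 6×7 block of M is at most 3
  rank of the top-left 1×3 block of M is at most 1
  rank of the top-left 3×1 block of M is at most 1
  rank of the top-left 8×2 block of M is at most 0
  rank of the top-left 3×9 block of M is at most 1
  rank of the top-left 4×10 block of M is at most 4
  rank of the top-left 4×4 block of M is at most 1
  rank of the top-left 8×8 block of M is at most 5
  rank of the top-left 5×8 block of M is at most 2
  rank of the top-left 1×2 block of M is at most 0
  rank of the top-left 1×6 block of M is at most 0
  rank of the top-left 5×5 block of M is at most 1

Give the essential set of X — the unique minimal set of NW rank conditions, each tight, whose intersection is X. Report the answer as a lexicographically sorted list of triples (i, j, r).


Reconstructing r_w from the 27 given conditions:

  0, 0, 0, 0, 0, 0, 0, 0, 0, 0, 1
  0, 0, 0, 1, 1, 1, 1, 1, 1, 1, 2
  0, 0, 0, 1, 1, 1, 1, 1, 1, 2, 3
  0, 0, 0, 1, 1, 2, 2, 2, 2, 3, 4
  0, 0, 0, 1, 1, 2, 2, 2, 3, 4, 5
  0, 0, 1, 2, 2, 3, 3, 3, 4, 5, 6
  0, 0, 1, 2, 2, 3, 4, 4, 5, 6, 7
  0, 0, 1, 2, 2, 3, 4, 5, 6, 7, 8
  1, 1, 2, 3, 3, 4, 5, 6, 7, 8, 9
  1, 2, 3, 4, 4, 5, 6, 7, 8, 9, 10
  1, 2, 3, 4, 5, 6, 7, 8, 9, 10, 11

reading off 1-entries of Δ²R: w = (11, 4, 10, 6, 9, 3, 7, 8, 1, 2, 5).

Fulton essential set (7 of the 39 Rothe cells):

[(1, 10, 0), (3, 9, 1), (5, 3, 0), (5, 5, 1), (5, 8, 2), (8, 2, 0), (8, 5, 2)]


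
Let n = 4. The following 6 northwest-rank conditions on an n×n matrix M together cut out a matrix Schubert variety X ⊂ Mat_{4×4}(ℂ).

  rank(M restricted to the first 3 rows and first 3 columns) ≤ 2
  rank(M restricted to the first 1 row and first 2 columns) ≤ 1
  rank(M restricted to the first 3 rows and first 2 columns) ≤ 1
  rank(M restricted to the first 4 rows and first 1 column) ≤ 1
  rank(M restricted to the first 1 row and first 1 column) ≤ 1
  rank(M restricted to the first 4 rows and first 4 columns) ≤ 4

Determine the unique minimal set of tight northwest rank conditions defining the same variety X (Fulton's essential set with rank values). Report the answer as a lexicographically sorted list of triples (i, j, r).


Computing R[i][j] = min implied NW-rank bound (n=4, 6 conditions):

  1 1 1 1
  1 1 2 2
  1 1 2 3
  1 2 3 4

reading off 1-entries of Δ²R: w = (1, 3, 4, 2).

Fulton essential set (1 of the 2 Rothe cells):

[(3, 2, 1)]


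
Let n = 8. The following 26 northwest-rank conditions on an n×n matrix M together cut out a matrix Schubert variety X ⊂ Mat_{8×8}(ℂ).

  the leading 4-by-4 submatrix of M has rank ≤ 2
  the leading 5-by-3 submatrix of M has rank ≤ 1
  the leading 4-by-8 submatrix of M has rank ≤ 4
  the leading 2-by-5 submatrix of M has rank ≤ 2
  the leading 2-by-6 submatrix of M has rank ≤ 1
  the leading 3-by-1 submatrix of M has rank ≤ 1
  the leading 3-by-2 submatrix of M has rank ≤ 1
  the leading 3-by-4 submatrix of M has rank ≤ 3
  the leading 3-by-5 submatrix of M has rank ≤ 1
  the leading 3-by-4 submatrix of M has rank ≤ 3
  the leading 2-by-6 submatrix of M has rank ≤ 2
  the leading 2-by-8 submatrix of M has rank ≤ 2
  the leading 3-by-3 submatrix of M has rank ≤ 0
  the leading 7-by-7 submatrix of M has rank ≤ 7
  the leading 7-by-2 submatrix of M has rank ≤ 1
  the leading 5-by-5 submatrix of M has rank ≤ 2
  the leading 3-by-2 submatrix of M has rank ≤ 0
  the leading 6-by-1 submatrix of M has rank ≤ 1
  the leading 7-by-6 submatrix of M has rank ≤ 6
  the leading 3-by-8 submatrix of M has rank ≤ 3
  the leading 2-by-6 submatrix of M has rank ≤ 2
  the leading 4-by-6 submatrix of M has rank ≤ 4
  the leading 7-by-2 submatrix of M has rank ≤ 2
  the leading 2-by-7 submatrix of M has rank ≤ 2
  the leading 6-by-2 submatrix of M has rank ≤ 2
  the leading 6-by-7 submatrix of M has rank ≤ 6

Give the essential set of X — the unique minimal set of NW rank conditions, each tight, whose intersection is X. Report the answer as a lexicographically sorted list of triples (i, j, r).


Computing R[i][j] = min implied NW-rank bound (n=8, 26 conditions):

  row 1: 0, 0, 0, 1, 1, 1, 1, 1
  row 2: 0, 0, 0, 1, 1, 1, 2, 2
  row 3: 0, 0, 0, 1, 1, 2, 3, 3
  row 4: 1, 1, 1, 2, 2, 3, 4, 4
  row 5: 1, 1, 1, 2, 2, 3, 4, 5
  row 6: 1, 1, 2, 3, 3, 4, 5, 6
  row 7: 1, 1, 2, 3, 4, 5, 6, 7
  row 8: 1, 2, 3, 4, 5, 6, 7, 8

reading off 1-entries of Δ²R: w = (4, 7, 6, 1, 8, 3, 5, 2).

|D(w)|=17, |Ess(w)|=6:

[(2, 6, 1), (3, 3, 0), (3, 5, 1), (5, 3, 1), (5, 5, 2), (7, 2, 1)]


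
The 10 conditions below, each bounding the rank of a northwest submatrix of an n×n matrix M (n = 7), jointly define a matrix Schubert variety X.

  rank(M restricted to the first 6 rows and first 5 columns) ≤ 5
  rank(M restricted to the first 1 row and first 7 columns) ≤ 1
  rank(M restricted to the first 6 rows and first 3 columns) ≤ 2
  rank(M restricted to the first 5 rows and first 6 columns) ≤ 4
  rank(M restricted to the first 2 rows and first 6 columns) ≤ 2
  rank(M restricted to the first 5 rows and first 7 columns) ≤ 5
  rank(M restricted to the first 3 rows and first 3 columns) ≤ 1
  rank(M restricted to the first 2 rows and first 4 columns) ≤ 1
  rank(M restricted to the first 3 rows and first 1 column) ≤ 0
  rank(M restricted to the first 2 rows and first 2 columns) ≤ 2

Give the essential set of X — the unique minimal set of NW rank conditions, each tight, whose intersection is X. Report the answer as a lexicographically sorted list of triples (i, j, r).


Recovering R(i,j) via the rank-extension bound from the 10 conditions:

  i=1: 0 | 1 | 1 | 1 | 1 | 1 | 1
  i=2: 0 | 1 | 1 | 1 | 2 | 2 | 2
  i=3: 0 | 1 | 1 | 2 | 3 | 3 | 3
  i=4: 1 | 2 | 2 | 3 | 4 | 4 | 4
  i=5: 1 | 2 | 2 | 3 | 4 | 4 | 5
  i=6: 1 | 2 | 2 | 3 | 4 | 5 | 6
  i=7: 1 | 2 | 3 | 4 | 5 | 6 | 7

the unique w with this rank table is (2, 5, 4, 1, 7, 6, 3).

D(w) has 9 cells with 5 SE-corners; essential set:

[(2, 4, 1), (3, 1, 0), (3, 3, 1), (5, 6, 4), (6, 3, 2)]


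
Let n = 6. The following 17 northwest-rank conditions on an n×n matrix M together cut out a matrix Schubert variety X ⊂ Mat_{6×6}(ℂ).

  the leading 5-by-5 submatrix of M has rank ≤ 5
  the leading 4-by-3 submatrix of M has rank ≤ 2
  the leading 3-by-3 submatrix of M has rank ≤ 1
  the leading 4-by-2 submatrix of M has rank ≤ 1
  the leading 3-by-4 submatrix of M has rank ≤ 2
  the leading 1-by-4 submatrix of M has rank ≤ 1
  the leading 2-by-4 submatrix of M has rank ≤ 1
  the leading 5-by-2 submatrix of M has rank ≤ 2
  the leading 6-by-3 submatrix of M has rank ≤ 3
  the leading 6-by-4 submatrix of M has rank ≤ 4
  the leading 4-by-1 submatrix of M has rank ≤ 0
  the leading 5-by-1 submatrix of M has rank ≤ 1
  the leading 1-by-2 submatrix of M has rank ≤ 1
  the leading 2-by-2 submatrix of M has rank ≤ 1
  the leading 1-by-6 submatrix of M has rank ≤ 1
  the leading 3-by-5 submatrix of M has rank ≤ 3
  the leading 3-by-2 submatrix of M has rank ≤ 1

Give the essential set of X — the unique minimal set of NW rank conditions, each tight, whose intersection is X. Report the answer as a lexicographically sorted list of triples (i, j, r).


The tightest implied rank at each (i,j), from the 17 conditions:

  row 1: 0 1 1 1 1 1
  row 2: 0 1 1 1 2 2
  row 3: 0 1 1 2 3 3
  row 4: 0 1 2 3 4 4
  row 5: 1 2 3 4 5 5
  row 6: 1 2 3 4 5 6

reading off 1-entries of Δ²R: w = (2, 5, 4, 3, 1, 6).

ℓ(w)=7; the 3 essential cells (i,j,r):

[(2, 4, 1), (3, 3, 1), (4, 1, 0)]


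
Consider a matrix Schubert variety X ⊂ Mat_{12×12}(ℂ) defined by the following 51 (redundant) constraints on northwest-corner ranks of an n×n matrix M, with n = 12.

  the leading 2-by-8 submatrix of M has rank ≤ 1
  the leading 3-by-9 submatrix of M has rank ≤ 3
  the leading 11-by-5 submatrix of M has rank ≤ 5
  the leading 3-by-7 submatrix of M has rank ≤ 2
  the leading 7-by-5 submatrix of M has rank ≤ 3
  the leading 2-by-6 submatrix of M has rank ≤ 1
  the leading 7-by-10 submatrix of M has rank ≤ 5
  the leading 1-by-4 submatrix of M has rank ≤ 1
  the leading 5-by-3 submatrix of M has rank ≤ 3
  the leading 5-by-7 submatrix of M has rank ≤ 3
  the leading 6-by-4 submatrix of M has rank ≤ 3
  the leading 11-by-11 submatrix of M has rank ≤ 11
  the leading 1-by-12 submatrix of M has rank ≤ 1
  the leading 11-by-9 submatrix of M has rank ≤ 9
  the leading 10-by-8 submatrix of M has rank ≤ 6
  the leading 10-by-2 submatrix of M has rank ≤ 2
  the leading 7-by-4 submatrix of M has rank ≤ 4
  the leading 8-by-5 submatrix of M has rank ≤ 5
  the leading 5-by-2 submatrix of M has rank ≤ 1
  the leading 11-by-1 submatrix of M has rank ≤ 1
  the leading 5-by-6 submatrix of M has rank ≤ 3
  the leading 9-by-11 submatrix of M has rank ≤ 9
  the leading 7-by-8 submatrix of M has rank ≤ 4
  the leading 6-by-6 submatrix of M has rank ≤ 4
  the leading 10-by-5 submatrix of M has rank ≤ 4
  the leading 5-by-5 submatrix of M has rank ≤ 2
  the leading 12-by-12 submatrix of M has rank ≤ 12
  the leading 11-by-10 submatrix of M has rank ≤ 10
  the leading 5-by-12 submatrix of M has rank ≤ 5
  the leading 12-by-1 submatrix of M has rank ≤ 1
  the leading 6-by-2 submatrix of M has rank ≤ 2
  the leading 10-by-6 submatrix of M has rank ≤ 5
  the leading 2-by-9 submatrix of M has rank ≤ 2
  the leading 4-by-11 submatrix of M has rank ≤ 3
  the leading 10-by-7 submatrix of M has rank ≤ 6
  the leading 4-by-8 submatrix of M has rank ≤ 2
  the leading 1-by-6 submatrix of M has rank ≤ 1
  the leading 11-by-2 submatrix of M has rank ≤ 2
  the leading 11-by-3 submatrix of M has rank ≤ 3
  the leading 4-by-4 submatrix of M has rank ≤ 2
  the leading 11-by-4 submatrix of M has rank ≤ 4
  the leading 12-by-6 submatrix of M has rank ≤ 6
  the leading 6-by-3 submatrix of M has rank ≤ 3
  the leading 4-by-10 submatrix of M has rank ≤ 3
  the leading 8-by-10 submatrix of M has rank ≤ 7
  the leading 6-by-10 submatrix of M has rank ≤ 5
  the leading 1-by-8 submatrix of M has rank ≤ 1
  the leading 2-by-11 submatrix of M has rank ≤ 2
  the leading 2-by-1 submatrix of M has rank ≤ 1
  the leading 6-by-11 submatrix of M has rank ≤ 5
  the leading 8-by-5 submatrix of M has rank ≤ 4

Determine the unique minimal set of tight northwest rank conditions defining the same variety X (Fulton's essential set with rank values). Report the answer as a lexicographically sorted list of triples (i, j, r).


The tightest implied rank at each (i,j), from the 51 conditions:

  1  1  1  1  1  1  1  1  1  1  1  1
  1  1  1  1  1  1  1  1  2  2  2  2
  1  1  2  2  2  2  2  2  3  3  3  3
  1  1  2  2  2  2  2  2  3  3  3  4
  1  1  2  2  2  3  3  3  4  4  4  5
  1  2  3  3  3  4  4  4  5  5  5  6
  1  2  3  3  3  4  4  4  5  5  6  7
  1  2  3  4  4  5  5  5  6  6  7  8
  1  2  3  4  4  5  6  6  7  7  8  9
  1  2  3  4  4  5  6  6  7  8  9  10
  1  2  3  4  5  6  7  7  8  9  10  11
  1  2  3  4  5  6  7  8  9  10  11  12

giving w = (1, 9, 3, 12, 6, 2, 11, 4, 7, 10, 5, 8) via Δ²R.

D(w) has 27 cells with 10 SE-corners; essential set:

[(2, 8, 1), (4, 8, 2), (4, 11, 3), (5, 2, 1), (5, 5, 2), (7, 5, 3), (7, 8, 4), (7, 10, 5), (10, 5, 4), (10, 8, 6)]


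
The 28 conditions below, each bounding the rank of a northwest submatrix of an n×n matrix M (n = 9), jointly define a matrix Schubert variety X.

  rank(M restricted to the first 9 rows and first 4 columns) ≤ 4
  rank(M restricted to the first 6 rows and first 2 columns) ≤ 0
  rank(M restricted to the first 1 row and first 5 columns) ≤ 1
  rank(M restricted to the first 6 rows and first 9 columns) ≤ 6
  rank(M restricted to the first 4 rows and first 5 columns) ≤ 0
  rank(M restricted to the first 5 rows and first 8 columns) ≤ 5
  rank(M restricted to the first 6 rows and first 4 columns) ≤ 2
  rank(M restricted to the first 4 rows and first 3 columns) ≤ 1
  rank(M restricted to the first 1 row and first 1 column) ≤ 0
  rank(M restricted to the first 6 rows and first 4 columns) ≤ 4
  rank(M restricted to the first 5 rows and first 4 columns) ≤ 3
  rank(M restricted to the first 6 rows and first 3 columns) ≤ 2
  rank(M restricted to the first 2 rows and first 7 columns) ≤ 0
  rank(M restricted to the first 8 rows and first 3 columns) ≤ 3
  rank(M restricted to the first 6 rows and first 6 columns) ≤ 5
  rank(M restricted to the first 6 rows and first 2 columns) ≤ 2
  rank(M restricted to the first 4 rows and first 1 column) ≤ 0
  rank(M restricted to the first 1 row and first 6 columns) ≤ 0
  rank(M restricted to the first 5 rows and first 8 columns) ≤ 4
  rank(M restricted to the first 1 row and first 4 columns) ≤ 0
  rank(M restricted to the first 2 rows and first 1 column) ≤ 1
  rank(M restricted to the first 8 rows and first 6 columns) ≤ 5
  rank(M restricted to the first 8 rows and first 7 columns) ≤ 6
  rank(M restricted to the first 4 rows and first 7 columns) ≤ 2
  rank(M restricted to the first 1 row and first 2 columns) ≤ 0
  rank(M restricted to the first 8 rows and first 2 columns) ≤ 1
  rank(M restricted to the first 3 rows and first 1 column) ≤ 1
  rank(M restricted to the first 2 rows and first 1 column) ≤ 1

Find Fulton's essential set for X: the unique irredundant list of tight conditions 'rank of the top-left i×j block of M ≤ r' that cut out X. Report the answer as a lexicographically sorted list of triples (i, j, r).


Computing R[i][j] = min implied NW-rank bound (n=9, 28 conditions):

  R[1]: 0 0 0 0 0 0 0 1 1
  R[2]: 0 0 0 0 0 0 0 1 2
  R[3]: 0 0 0 0 0 1 1 2 3
  R[4]: 0 0 0 0 0 1 2 3 4
  R[5]: 0 0 1 1 1 2 3 4 5
  R[6]: 0 0 1 2 2 3 4 5 6
  R[7]: 1 1 2 3 3 4 5 6 7
  R[8]: 1 1 2 3 4 5 6 7 8
  R[9]: 1 2 3 4 5 6 7 8 9

reading off 1-entries of Δ²R: w = (8, 9, 6, 7, 3, 4, 1, 5, 2).

D(w) has 29 cells with 4 SE-corners; essential set:

[(2, 7, 0), (4, 5, 0), (6, 2, 0), (8, 2, 1)]


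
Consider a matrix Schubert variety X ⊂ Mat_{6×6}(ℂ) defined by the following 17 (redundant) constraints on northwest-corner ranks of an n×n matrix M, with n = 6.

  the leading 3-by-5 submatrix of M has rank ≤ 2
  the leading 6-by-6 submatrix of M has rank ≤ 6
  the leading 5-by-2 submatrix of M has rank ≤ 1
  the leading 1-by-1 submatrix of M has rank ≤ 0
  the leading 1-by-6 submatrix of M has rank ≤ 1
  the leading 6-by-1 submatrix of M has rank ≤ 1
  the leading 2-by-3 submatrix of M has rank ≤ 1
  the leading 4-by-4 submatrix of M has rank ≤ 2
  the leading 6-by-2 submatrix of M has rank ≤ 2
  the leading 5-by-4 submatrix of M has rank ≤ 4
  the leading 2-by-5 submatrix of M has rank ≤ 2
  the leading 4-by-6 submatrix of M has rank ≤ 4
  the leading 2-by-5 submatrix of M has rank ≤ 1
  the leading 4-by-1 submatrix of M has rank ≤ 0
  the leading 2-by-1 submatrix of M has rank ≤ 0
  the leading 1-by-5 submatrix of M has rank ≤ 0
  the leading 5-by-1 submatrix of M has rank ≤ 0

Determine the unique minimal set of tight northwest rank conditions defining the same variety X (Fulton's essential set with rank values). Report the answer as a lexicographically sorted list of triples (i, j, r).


The tightest implied rank at each (i,j), from the 17 conditions:

  row 1: 0, 0, 0, 0, 0, 1
  row 2: 0, 1, 1, 1, 1, 2
  row 3: 0, 1, 2, 2, 2, 3
  row 4: 0, 1, 2, 2, 3, 4
  row 5: 0, 1, 2, 3, 4, 5
  row 6: 1, 2, 3, 4, 5, 6

hence w(1..6) = (6, 2, 3, 5, 4, 1).

ℓ(w)=10; the 3 essential cells (i,j,r):

[(1, 5, 0), (4, 4, 2), (5, 1, 0)]


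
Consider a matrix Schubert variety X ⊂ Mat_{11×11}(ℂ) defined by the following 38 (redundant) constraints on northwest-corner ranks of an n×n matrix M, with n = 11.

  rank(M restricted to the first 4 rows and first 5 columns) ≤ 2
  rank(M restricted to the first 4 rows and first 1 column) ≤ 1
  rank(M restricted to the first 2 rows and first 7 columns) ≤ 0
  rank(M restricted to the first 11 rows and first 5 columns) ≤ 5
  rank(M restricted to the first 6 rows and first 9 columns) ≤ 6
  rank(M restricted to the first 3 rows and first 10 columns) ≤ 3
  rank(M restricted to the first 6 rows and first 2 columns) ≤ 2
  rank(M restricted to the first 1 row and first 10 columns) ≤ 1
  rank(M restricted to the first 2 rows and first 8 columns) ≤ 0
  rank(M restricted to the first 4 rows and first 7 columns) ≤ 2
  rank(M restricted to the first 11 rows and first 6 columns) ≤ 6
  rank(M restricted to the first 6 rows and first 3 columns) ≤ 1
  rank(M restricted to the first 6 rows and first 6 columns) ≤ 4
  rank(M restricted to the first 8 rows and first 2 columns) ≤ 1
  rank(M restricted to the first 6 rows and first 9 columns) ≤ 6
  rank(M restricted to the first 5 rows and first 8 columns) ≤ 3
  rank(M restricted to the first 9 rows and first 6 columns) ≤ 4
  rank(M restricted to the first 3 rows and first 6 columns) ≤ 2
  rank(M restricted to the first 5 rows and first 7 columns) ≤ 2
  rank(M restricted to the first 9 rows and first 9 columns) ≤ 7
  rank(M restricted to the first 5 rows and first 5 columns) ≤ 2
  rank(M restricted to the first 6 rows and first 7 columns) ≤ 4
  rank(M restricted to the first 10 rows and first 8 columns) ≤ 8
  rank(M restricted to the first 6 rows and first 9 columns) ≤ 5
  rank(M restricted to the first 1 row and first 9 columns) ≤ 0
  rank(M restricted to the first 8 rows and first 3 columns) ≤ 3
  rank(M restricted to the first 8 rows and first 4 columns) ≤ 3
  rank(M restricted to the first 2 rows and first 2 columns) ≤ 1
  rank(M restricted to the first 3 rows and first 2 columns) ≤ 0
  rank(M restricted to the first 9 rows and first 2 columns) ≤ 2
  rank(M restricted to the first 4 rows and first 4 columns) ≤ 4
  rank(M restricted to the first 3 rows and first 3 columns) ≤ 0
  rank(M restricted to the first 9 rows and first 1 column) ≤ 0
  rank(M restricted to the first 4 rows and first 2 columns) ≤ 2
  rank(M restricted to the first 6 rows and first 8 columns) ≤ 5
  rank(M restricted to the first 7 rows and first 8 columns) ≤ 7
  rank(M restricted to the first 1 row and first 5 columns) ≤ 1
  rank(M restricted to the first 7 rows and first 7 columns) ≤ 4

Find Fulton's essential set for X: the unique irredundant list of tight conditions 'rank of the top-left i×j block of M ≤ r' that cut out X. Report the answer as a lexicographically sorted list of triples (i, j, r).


Propagating the 38 rank bounds to every northwest block:

  R[1]: 0  0  0  0  0  0  0  0  0  1  1
  R[2]: 0  0  0  0  0  0  0  0  1  2  2
  R[3]: 0  0  0  1  1  1  1  1  2  3  3
  R[4]: 0  1  1  2  2  2  2  2  3  4  4
  R[5]: 0  1  1  2  2  2  2  3  4  5  5
  R[6]: 0  1  1  2  3  3  3  4  5  6  6
  R[7]: 0  1  2  3  4  4  4  5  6  7  7
  R[8]: 0  1  2  3  4  4  5  6  7  8  8
  R[9]: 0  1  2  3  4  4  5  6  7  8  9
  R[10]: 1  2  3  4  5  5  6  7  8  9  10
  R[11]: 1  2  3  4  5  6  7  8  9  10  11

so w = (10, 9, 4, 2, 8, 5, 3, 7, 11, 1, 6).

|D(w)|=33, |Ess(w)|=7:

[(1, 9, 0), (2, 8, 0), (3, 3, 0), (5, 7, 2), (6, 3, 1), (9, 1, 0), (9, 6, 4)]


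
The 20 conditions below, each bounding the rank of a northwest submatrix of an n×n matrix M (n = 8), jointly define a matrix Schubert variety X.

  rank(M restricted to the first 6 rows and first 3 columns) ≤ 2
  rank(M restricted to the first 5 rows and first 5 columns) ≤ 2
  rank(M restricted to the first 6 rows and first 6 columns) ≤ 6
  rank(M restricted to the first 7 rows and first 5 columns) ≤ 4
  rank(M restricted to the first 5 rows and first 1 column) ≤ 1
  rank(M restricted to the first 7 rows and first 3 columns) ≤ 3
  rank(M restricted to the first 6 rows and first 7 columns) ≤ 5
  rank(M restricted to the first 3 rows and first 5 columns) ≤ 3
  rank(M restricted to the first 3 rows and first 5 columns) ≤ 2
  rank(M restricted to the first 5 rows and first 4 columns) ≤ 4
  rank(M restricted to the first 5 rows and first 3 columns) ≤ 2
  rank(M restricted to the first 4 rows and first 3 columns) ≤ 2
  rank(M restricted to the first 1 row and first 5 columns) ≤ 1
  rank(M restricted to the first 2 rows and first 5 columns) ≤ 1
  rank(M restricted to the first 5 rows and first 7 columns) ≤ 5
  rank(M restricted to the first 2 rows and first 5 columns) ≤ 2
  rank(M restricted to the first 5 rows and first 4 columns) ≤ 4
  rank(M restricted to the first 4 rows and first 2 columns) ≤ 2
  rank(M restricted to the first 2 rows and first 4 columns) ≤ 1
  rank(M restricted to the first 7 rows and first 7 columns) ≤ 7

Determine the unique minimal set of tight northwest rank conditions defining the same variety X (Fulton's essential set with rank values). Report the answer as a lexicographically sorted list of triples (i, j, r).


Propagating the 20 rank bounds to every northwest block:

  i=1: 1 1 1 1 1 1 1 1
  i=2: 1 1 1 1 1 2 2 2
  i=3: 1 2 2 2 2 3 3 3
  i=4: 1 2 2 2 2 3 4 4
  i=5: 1 2 2 2 2 3 4 5
  i=6: 1 2 2 3 3 4 5 6
  i=7: 1 2 3 4 4 5 6 7
  i=8: 1 2 3 4 5 6 7 8

the unique w with this rank table is (1, 6, 2, 7, 8, 4, 3, 5).

ℓ(w)=11; the 3 essential cells (i,j,r):

[(2, 5, 1), (5, 5, 2), (6, 3, 2)]


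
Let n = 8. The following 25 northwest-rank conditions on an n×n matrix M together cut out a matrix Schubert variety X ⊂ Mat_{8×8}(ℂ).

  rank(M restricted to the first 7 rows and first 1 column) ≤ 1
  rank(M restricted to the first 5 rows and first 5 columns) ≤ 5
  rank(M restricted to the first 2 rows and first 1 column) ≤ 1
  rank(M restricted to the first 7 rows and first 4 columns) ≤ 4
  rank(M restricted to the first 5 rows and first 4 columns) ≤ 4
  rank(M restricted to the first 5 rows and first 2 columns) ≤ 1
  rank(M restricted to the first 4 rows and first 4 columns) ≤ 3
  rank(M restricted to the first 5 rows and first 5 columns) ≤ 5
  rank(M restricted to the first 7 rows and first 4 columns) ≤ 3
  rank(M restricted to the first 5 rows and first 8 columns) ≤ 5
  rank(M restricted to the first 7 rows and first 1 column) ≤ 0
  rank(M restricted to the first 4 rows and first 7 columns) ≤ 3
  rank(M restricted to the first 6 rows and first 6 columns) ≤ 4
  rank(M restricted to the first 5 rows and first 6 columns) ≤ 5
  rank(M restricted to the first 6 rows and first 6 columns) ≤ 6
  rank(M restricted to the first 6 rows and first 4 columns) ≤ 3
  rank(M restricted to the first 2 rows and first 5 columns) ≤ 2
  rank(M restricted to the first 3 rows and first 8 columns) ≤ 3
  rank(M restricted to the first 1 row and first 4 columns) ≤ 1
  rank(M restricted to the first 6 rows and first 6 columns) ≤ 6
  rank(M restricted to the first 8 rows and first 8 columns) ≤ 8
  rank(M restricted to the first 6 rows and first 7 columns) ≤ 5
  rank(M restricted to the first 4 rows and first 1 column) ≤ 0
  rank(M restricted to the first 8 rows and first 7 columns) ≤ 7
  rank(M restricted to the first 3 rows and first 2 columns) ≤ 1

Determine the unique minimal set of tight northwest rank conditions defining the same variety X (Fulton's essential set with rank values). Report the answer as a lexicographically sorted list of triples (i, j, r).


Propagating the 25 rank bounds to every northwest block:

  i=1: 0, 1, 1, 1, 1, 1, 1, 1
  i=2: 0, 1, 2, 2, 2, 2, 2, 2
  i=3: 0, 1, 2, 3, 3, 3, 3, 3
  i=4: 0, 1, 2, 3, 3, 3, 3, 4
  i=5: 0, 1, 2, 3, 4, 4, 4, 5
  i=6: 0, 1, 2, 3, 4, 4, 5, 6
  i=7: 0, 1, 2, 3, 4, 5, 6, 7
  i=8: 1, 2, 3, 4, 5, 6, 7, 8

second differences of R give the permutation w = (2, 3, 4, 8, 5, 7, 6, 1).

Fulton essential set (3 of the 11 Rothe cells):

[(4, 7, 3), (6, 6, 4), (7, 1, 0)]


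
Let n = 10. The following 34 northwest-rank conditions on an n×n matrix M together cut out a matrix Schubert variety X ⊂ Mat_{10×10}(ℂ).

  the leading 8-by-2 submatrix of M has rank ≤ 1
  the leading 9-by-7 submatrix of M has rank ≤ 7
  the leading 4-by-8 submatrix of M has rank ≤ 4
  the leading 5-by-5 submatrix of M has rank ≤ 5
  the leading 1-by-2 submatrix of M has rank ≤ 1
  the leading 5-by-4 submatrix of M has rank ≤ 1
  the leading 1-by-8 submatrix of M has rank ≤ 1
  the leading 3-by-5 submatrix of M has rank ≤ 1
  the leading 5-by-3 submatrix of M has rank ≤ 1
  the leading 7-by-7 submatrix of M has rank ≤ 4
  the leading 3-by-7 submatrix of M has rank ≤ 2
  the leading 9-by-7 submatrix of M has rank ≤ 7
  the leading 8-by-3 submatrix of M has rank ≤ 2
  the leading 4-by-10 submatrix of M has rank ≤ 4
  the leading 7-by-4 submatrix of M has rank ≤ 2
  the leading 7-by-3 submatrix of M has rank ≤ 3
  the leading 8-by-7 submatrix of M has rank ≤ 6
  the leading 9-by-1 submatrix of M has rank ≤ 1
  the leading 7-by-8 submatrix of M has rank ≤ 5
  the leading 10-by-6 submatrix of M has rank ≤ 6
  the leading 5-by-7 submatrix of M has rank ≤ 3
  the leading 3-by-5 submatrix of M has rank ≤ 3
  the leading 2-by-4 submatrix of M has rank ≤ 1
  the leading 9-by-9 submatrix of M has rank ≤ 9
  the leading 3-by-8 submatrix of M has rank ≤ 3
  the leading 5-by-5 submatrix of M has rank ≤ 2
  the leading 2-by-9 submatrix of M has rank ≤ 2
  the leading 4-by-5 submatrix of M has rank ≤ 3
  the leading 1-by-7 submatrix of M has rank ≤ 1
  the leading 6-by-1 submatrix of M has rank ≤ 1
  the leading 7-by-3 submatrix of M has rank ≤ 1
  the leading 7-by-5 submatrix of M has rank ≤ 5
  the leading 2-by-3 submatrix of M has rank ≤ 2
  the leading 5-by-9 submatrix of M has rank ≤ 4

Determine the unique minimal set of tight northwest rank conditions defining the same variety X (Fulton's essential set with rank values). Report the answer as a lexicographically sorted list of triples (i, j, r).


Reconstructing r_w from the 34 given conditions:

  i=1: 1  1  1  1  1  1  1  1  1  1
  i=2: 1  1  1  1  1  2  2  2  2  2
  i=3: 1  1  1  1  1  2  2  3  3  3
  i=4: 1  1  1  1  2  3  3  4  4  4
  i=5: 1  1  1  1  2  3  3  4  4  5
  i=6: 1  1  1  2  3  4  4  5  5  6
  i=7: 1  1  1  2  3  4  4  5  6  7
  i=8: 1  1  2  3  4  5  5  6  7  8
  i=9: 1  2  3  4  5  6  6  7  8  9
  i=10: 1  2  3  4  5  6  7  8  9  10

the unique w with this rank table is (1, 6, 8, 5, 10, 4, 9, 3, 2, 7).

ℓ(w)=23; the 8 essential cells (i,j,r):

[(3, 5, 1), (3, 7, 2), (5, 4, 1), (5, 7, 3), (5, 9, 4), (7, 3, 1), (7, 7, 4), (8, 2, 1)]


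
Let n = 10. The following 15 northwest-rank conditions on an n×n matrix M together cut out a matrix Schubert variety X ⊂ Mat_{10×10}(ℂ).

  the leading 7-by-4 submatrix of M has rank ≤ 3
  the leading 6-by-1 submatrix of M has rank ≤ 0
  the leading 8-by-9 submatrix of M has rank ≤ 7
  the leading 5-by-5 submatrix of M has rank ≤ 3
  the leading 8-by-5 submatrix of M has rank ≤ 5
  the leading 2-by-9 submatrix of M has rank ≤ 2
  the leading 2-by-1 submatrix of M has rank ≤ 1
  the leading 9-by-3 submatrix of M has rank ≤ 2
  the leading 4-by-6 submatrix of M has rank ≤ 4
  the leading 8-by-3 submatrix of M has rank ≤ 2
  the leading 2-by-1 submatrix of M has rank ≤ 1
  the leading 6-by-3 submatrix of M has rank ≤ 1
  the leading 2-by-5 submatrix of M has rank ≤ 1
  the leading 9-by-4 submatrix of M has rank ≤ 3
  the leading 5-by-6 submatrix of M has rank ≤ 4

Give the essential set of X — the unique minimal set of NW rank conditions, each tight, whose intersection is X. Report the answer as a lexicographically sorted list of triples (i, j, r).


Propagating the 15 rank bounds to every northwest block:

  i=1: 0 1 1 1 1 1 1 1 1 1
  i=2: 0 1 1 1 1 2 2 2 2 2
  i=3: 0 1 1 2 2 3 3 3 3 3
  i=4: 0 1 1 2 3 4 4 4 4 4
  i=5: 0 1 1 2 3 4 5 5 5 5
  i=6: 0 1 1 2 3 4 5 6 6 6
  i=7: 1 2 2 3 4 5 6 7 7 7
  i=8: 1 2 2 3 4 5 6 7 7 8
  i=9: 1 2 2 3 4 5 6 7 8 9
  i=10: 1 2 3 4 5 6 7 8 9 10

hence w(1..10) = (2, 6, 4, 5, 7, 8, 1, 10, 9, 3).

5 SE-corners of the 16-cell Rothe diagram give Ess(w):

[(2, 5, 1), (6, 1, 0), (6, 3, 1), (8, 9, 7), (9, 3, 2)]


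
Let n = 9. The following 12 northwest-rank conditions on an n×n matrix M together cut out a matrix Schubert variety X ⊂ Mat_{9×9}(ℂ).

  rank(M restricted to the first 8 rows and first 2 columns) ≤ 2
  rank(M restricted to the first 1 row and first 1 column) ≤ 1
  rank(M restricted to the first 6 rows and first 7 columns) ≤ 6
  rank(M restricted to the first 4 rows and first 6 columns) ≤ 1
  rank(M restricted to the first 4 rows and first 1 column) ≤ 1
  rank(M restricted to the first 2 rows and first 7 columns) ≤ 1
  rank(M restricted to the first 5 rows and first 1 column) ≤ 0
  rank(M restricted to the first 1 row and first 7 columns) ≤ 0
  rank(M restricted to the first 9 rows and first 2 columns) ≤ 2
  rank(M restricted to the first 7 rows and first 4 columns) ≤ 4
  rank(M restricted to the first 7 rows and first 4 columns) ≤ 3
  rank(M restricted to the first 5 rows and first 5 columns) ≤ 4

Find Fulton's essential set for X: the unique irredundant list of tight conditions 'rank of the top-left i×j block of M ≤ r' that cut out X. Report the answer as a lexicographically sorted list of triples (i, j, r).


The tightest implied rank at each (i,j), from the 12 conditions:

  i=1: 0 0 0 0 0 0 0 1 1
  i=2: 0 1 1 1 1 1 1 2 2
  i=3: 0 1 1 1 1 1 2 3 3
  i=4: 0 1 1 1 1 1 2 3 4
  i=5: 0 1 2 2 2 2 3 4 5
  i=6: 1 2 3 3 3 3 4 5 6
  i=7: 1 2 3 3 4 4 5 6 7
  i=8: 1 2 3 4 5 5 6 7 8
  i=9: 1 2 3 4 5 6 7 8 9

the unique w with this rank table is (8, 2, 7, 9, 3, 1, 5, 4, 6).

D(w) has 20 cells with 4 SE-corners; essential set:

[(1, 7, 0), (4, 6, 1), (5, 1, 0), (7, 4, 3)]


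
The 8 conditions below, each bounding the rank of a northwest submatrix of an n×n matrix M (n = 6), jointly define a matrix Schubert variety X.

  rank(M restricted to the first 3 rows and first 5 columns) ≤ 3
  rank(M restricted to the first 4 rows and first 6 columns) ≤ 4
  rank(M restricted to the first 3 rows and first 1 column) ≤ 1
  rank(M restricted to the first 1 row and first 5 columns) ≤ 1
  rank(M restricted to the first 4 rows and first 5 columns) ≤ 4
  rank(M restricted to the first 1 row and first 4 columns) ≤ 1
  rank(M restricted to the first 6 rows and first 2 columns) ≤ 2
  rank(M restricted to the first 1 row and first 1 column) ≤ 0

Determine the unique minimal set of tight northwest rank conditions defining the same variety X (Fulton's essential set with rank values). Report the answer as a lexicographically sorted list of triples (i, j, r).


Computing R[i][j] = min implied NW-rank bound (n=6, 8 conditions):

  i=1: 0  1  1  1  1  1
  i=2: 1  2  2  2  2  2
  i=3: 1  2  3  3  3  3
  i=4: 1  2  3  4  4  4
  i=5: 1  2  3  4  5  5
  i=6: 1  2  3  4  5  6

hence w(1..6) = (2, 1, 3, 4, 5, 6).

Rothe diagram D(w) (1 cell), 1 SE-corner (essential condition):

[(1, 1, 0)]


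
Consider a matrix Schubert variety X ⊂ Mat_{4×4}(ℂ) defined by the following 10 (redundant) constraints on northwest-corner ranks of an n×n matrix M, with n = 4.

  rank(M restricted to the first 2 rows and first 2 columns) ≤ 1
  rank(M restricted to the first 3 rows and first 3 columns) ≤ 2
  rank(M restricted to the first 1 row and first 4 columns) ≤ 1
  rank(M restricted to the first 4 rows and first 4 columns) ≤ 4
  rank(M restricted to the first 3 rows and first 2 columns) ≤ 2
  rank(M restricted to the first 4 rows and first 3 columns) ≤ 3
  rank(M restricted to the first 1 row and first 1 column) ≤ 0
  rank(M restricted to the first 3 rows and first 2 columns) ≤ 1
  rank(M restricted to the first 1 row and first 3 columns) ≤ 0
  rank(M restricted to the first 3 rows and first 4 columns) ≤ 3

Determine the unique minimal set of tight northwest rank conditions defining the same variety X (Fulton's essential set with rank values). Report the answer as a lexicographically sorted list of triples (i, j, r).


Propagating the 10 rank bounds to every northwest block:

  i=1: 0 0 0 1
  i=2: 1 1 1 2
  i=3: 1 1 2 3
  i=4: 1 2 3 4

the unique w with this rank table is (4, 1, 3, 2).

Rothe diagram D(w) (4 cells), 2 SE-corners (essential conditions):

[(1, 3, 0), (3, 2, 1)]


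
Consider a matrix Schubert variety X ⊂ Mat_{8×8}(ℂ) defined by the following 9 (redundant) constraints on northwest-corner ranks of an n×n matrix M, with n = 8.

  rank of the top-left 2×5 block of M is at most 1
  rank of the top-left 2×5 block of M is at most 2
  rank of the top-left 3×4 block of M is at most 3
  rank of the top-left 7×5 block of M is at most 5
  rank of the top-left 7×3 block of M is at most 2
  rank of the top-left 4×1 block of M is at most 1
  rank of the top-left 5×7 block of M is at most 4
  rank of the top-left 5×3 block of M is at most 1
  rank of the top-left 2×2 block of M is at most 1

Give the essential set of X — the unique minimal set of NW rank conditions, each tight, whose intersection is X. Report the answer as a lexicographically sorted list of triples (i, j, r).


Propagating the 9 rank bounds to every northwest block:

  1  1  1  1  1  1  1  1
  1  1  1  1  1  2  2  2
  1  1  1  2  2  3  3  3
  1  1  1  2  3  4  4  4
  1  1  1  2  3  4  4  5
  1  2  2  3  4  5  5  6
  1  2  2  3  4  5  6  7
  1  2  3  4  5  6  7  8

so w = (1, 6, 4, 5, 8, 2, 7, 3).

Rothe diagram D(w) (12 cells), 4 SE-corners (essential conditions):

[(2, 5, 1), (5, 3, 1), (5, 7, 4), (7, 3, 2)]
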